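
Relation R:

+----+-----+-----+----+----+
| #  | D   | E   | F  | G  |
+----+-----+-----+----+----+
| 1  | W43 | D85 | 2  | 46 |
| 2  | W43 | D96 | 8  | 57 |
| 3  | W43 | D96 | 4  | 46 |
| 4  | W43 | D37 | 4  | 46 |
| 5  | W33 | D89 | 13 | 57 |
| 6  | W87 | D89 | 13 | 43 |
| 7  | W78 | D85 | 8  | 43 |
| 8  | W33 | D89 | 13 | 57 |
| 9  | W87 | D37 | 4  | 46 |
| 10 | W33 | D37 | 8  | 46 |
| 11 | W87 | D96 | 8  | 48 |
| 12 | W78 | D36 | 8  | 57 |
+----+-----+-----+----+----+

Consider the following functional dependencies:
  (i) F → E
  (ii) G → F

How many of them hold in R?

(i) F → E: F=8: rows 2, 7, 10, 11, 12 → E takes values {D96, D85, D37, D36} — violation; F=4: rows 3, 4, 9 → E takes values {D96, D37} — violation — fails.
(ii) G → F: G=46: rows 1, 3, 4, 9, 10 → F takes values {2, 4, 8} — violation; G=57: rows 2, 5, 8, 12 → F takes values {8, 13} — violation; G=43: rows 6, 7 → F takes values {13, 8} — violation — fails.
None of the 2 dependencies hold.

0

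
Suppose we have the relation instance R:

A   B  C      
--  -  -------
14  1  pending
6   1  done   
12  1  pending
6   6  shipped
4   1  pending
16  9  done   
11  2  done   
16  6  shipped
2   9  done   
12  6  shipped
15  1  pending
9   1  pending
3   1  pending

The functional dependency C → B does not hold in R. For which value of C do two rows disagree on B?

done

C=pending: 6 rows → B = 1, 1, 1, 1, 1, 1 ✓
C=done: 4 rows → B takes values {1, 9, 2} — violation
C=shipped: 3 rows → B = 6, 6, 6 ✓
The only C value with inconsistent B is C=done.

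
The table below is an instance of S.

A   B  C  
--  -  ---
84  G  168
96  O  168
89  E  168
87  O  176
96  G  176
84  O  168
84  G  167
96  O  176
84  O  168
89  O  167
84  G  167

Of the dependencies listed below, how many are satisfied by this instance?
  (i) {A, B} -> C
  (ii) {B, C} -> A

(i) {A, B} -> C: (A=84, B=G): 3 rows → C takes values {168, 167} — violation; (A=96, B=O): 2 rows → C takes values {168, 176} — violation — fails.
(ii) {B, C} -> A: (B=O, C=168): 3 rows → A takes values {96, 84} — violation; (B=O, C=176): 2 rows → A takes values {87, 96} — violation — fails.
None of the 2 dependencies hold.

0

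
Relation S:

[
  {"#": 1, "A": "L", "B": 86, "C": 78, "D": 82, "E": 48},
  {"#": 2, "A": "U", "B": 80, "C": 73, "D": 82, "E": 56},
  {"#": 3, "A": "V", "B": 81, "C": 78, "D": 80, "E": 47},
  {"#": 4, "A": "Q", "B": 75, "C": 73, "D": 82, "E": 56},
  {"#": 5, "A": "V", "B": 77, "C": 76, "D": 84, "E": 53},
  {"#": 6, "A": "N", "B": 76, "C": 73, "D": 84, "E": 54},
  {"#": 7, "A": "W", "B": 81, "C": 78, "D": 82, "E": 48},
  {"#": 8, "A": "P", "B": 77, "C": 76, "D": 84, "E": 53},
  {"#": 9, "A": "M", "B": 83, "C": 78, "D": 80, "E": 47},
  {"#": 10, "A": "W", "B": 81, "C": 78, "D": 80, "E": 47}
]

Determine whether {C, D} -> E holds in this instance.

(C=78, D=82): rows 1, 7 → E = 48, 48 ✓
(C=73, D=82): rows 2, 4 → E = 56, 56 ✓
(C=78, D=80): rows 3, 9, 10 → E = 47, 47, 47 ✓
(C=76, D=84): rows 5, 8 → E = 53, 53 ✓
(C=73, D=84): row 6 → E = 54 ✓
Every {C, D} value is associated with a single E value, so {C, D} -> E holds.

Yes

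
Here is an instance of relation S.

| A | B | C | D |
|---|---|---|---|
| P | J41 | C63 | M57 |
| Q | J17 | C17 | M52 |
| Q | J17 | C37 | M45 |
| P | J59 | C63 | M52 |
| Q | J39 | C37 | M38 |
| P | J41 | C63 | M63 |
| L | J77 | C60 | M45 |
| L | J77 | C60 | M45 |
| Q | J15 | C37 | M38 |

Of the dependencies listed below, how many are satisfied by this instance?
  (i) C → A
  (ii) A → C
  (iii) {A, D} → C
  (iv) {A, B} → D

(i) C → A: every LHS value maps to a single RHS value — holds.
(ii) A → C: A=Q: 4 rows → C takes values {C17, C37} — violation — fails.
(iii) {A, D} → C: every LHS value maps to a single RHS value — holds.
(iv) {A, B} → D: (A=P, B=J41): 2 rows → D takes values {M57, M63} — violation; (A=Q, B=J17): 2 rows → D takes values {M52, M45} — violation — fails.
2 of the 4 dependencies hold.

2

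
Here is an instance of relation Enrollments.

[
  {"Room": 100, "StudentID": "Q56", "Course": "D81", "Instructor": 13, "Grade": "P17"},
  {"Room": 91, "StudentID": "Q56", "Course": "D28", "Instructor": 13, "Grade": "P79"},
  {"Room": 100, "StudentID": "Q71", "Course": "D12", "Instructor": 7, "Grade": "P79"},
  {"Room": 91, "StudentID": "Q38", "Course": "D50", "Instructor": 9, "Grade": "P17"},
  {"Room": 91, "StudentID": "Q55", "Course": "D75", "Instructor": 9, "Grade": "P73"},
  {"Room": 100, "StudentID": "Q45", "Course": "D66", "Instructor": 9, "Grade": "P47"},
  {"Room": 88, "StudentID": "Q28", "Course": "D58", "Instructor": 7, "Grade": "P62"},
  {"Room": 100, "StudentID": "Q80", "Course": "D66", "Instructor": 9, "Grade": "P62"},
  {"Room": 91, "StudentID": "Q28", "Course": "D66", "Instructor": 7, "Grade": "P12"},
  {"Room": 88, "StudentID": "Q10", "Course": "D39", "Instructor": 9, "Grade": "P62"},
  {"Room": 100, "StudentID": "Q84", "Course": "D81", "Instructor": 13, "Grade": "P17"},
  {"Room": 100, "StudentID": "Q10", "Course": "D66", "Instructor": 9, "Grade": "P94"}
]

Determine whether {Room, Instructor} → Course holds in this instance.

(Room=100, Instructor=13): 2 rows → Course = D81, D81 ✓
(Room=91, Instructor=13): 1 row → Course = D28 ✓
(Room=100, Instructor=7): 1 row → Course = D12 ✓
(Room=91, Instructor=9): 2 rows → Course takes values {D50, D75} — violation
(Room=100, Instructor=9): 3 rows → Course = D66, D66, D66 ✓
(Room=88, Instructor=7): 1 row → Course = D58 ✓
(Room=91, Instructor=7): 1 row → Course = D66 ✓
(Room=88, Instructor=9): 1 row → Course = D39 ✓
Two rows agree on {Room, Instructor} but differ on Course, so {Room, Instructor} → Course does not hold.

No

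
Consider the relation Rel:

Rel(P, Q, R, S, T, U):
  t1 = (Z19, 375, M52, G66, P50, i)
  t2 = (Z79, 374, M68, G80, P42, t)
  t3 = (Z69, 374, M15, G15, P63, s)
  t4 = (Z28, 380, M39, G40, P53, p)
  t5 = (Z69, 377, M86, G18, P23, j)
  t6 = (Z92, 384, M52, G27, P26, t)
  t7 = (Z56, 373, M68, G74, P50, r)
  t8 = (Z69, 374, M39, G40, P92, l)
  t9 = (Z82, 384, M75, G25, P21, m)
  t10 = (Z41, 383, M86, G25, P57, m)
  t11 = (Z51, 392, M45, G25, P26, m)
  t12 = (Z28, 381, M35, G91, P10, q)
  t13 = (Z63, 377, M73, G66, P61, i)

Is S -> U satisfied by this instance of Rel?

No

S=G66: rows 1, 13 → U = i, i ✓
S=G80: row 2 → U = t ✓
S=G15: row 3 → U = s ✓
S=G40: rows 4, 8 → U takes values {p, l} — violation
S=G18: row 5 → U = j ✓
S=G27: row 6 → U = t ✓
S=G74: row 7 → U = r ✓
S=G25: rows 9, 10, 11 → U = m, m, m ✓
S=G91: row 12 → U = q ✓
Two rows agree on S but differ on U, so S -> U does not hold.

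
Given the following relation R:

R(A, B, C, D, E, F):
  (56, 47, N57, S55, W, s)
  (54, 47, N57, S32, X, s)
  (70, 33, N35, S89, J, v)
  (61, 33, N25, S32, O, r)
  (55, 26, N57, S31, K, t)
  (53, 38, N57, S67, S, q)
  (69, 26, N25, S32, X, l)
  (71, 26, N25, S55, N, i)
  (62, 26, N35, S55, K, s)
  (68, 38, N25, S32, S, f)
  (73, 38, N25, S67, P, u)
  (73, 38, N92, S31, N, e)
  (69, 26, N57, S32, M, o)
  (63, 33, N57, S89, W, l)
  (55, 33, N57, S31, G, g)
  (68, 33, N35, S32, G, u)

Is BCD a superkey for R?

All 16 rows have distinct BCD values, so BCD → (all attributes) holds and BCD is a superkey.

Yes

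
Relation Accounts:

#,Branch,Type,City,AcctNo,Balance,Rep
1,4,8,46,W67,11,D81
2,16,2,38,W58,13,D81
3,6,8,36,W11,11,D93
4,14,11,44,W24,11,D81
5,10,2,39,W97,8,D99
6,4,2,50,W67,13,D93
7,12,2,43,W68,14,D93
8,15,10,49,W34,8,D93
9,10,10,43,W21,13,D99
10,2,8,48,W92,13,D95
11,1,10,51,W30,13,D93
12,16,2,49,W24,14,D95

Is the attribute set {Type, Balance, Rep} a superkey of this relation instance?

Yes

All 12 rows have distinct {Type, Balance, Rep} values, so {Type, Balance, Rep} → (all attributes) holds and {Type, Balance, Rep} is a superkey.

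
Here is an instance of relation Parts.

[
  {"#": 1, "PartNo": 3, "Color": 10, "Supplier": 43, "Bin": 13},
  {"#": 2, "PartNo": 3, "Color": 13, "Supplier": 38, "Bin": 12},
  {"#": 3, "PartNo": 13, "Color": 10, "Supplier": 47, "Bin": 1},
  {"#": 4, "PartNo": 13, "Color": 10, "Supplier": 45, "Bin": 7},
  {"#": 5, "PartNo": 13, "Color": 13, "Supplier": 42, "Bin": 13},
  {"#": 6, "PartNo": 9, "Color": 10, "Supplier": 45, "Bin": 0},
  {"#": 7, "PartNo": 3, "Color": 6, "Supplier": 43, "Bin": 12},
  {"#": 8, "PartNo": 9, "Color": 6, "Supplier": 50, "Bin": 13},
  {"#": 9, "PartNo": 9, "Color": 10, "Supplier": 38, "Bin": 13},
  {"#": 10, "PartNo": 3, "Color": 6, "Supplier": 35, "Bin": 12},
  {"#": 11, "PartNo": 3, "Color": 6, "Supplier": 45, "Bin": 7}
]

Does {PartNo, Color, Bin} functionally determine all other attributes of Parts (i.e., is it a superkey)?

No

Rows 7 and 10 have the same {PartNo, Color, Bin} value (PartNo=3, Color=6, Bin=12) but are distinct tuples, so {PartNo, Color, Bin} does not determine every attribute — not a superkey.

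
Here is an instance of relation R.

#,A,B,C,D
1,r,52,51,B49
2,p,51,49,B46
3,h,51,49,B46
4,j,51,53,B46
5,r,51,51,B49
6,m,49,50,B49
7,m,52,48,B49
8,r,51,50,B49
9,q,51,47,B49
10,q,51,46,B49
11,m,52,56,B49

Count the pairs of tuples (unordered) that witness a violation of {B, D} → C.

(B=52, D=B49): violating pairs (1,7), (1,11), (7,11) — 3 pairs.
(B=51, D=B46): violating pairs (2,4), (3,4) — 2 pairs.
(B=51, D=B49): violating pairs (5,8), (5,9), (5,10), (8,9), (8,10), (9,10) — 6 pairs.

11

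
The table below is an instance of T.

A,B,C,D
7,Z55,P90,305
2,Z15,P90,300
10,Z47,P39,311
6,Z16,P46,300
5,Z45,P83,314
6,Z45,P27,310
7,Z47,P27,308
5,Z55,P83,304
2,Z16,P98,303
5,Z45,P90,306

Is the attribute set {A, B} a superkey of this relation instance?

No

Two distinct rows share (A=5, B=Z45), so {A, B} does not determine every attribute — not a superkey.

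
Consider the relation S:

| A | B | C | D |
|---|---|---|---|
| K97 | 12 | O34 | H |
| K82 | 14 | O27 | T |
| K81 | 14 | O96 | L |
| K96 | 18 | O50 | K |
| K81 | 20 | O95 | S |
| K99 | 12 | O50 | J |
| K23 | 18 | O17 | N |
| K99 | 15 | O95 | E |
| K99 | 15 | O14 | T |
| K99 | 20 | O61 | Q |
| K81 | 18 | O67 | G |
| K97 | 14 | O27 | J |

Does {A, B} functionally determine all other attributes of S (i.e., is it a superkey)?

Two distinct rows share (A=K99, B=15), so {A, B} does not determine every attribute — not a superkey.

No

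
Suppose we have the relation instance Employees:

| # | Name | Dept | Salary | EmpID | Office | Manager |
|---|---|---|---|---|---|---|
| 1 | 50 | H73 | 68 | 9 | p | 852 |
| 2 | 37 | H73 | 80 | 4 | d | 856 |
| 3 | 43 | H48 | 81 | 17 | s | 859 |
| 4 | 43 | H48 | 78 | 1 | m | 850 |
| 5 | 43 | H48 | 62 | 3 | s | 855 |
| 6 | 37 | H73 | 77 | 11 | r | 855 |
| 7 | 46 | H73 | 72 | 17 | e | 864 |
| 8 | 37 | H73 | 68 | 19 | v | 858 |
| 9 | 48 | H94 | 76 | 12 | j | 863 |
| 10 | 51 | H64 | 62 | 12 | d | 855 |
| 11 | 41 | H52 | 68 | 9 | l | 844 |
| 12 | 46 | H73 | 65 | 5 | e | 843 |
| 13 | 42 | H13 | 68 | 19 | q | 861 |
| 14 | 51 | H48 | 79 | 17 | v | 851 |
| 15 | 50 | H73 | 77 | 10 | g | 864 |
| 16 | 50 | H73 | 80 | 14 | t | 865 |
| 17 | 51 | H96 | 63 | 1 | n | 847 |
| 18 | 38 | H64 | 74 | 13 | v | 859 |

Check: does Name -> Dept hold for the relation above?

Name=50: rows 1, 15, 16 → Dept = H73, H73, H73 ✓
Name=37: rows 2, 6, 8 → Dept = H73, H73, H73 ✓
Name=43: rows 3, 4, 5 → Dept = H48, H48, H48 ✓
Name=46: rows 7, 12 → Dept = H73, H73 ✓
Name=48: row 9 → Dept = H94 ✓
Name=51: rows 10, 14, 17 → Dept takes values {H64, H48, H96} — violation
Name=41: row 11 → Dept = H52 ✓
Name=42: row 13 → Dept = H13 ✓
Name=38: row 18 → Dept = H64 ✓
Two rows agree on Name but differ on Dept, so Name -> Dept does not hold.

No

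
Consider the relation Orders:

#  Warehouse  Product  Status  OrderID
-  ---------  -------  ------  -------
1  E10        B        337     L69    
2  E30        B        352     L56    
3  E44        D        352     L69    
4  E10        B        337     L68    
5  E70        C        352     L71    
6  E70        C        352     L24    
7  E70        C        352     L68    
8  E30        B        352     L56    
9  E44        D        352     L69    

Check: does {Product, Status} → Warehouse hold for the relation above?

(Product=B, Status=337): rows 1, 4 → Warehouse = E10, E10 ✓
(Product=B, Status=352): rows 2, 8 → Warehouse = E30, E30 ✓
(Product=D, Status=352): rows 3, 9 → Warehouse = E44, E44 ✓
(Product=C, Status=352): rows 5, 6, 7 → Warehouse = E70, E70, E70 ✓
Every {Product, Status} value is associated with a single Warehouse value, so {Product, Status} → Warehouse holds.

Yes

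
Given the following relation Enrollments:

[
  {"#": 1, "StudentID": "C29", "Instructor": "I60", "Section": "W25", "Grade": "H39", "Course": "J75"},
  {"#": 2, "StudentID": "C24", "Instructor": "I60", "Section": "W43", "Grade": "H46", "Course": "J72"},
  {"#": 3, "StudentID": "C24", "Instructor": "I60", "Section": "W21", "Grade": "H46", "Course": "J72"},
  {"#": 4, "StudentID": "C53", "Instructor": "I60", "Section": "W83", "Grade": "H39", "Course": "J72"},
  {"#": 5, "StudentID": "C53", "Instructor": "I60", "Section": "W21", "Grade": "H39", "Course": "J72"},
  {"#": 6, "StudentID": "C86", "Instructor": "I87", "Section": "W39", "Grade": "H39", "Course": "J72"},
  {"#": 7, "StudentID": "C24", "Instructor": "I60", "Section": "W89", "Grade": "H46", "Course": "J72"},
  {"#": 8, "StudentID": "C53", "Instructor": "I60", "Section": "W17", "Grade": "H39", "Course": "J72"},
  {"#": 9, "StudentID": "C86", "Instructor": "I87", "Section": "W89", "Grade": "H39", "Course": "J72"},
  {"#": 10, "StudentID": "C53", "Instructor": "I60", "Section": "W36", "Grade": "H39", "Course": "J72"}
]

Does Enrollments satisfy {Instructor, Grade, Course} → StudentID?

(Instructor=I60, Grade=H39, Course=J75): row 1 → StudentID = C29 ✓
(Instructor=I60, Grade=H46, Course=J72): rows 2, 3, 7 → StudentID = C24, C24, C24 ✓
(Instructor=I60, Grade=H39, Course=J72): rows 4, 5, 8, 10 → StudentID = C53, C53, C53, C53 ✓
(Instructor=I87, Grade=H39, Course=J72): rows 6, 9 → StudentID = C86, C86 ✓
Every {Instructor, Grade, Course} value is associated with a single StudentID value, so {Instructor, Grade, Course} → StudentID holds.

Yes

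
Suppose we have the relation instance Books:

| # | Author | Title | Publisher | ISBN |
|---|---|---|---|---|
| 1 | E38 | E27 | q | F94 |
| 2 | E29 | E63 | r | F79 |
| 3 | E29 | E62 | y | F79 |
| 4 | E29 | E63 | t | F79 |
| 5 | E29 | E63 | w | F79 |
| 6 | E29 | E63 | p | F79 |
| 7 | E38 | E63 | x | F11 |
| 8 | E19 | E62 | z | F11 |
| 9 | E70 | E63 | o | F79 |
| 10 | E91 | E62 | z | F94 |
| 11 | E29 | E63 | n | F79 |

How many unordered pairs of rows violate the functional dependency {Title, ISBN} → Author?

(Title=E63, ISBN=F79): violating pairs (2,9), (4,9), (5,9), (6,9), (9,11) — 5 pairs.

5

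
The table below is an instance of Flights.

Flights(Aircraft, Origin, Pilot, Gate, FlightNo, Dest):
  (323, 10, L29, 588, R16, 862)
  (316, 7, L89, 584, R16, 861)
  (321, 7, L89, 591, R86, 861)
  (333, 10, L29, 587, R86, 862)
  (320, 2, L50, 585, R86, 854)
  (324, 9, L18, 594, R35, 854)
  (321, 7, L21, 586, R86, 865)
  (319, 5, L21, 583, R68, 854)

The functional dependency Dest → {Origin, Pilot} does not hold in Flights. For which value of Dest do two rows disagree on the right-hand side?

854

Dest=862: 2 rows → {Origin,Pilot} = (10, L29), (10, L29) ✓
Dest=861: 2 rows → {Origin,Pilot} = (7, L89), (7, L89) ✓
Dest=854: 3 rows → {Origin,Pilot} takes values {(2, L50), (9, L18), (5, L21)} — violation
Dest=865: 1 row → {Origin,Pilot} = (7, L21) ✓
The only Dest value with inconsistent RHS is Dest=854.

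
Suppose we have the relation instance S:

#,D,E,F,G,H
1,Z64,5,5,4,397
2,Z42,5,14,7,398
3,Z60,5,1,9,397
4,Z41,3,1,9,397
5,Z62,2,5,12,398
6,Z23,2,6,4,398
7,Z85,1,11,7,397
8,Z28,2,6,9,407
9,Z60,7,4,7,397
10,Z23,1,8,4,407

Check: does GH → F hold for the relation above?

No

(G=4, H=397): row 1 → F = 5 ✓
(G=7, H=398): row 2 → F = 14 ✓
(G=9, H=397): rows 3, 4 → F = 1, 1 ✓
(G=12, H=398): row 5 → F = 5 ✓
(G=4, H=398): row 6 → F = 6 ✓
(G=7, H=397): rows 7, 9 → F takes values {11, 4} — violation
(G=9, H=407): row 8 → F = 6 ✓
(G=4, H=407): row 10 → F = 8 ✓
Two rows agree on GH but differ on F, so GH → F does not hold.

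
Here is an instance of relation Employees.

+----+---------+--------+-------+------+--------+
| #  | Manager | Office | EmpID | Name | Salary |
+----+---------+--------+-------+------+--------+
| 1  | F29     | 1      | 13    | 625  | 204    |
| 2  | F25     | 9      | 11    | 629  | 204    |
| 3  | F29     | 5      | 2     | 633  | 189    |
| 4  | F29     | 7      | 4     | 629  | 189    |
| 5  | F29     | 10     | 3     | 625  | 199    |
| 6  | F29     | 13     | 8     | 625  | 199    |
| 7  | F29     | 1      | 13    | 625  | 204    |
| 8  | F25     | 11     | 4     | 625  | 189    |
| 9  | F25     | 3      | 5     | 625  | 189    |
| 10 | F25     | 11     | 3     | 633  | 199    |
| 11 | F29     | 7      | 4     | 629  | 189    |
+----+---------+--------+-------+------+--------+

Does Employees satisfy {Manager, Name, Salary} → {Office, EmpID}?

(Manager=F29, Name=625, Salary=204): rows 1, 7 → {Office,EmpID} = (1, 13), (1, 13) ✓
(Manager=F25, Name=629, Salary=204): row 2 → {Office,EmpID} = (9, 11) ✓
(Manager=F29, Name=633, Salary=189): row 3 → {Office,EmpID} = (5, 2) ✓
(Manager=F29, Name=629, Salary=189): rows 4, 11 → {Office,EmpID} = (7, 4), (7, 4) ✓
(Manager=F29, Name=625, Salary=199): rows 5, 6 → {Office,EmpID} takes values {(10, 3), (13, 8)} — violation
(Manager=F25, Name=625, Salary=189): rows 8, 9 → {Office,EmpID} takes values {(11, 4), (3, 5)} — violation
(Manager=F25, Name=633, Salary=199): row 10 → {Office,EmpID} = (11, 3) ✓
Two rows agree on {Manager, Name, Salary} but differ on {Office, EmpID}, so {Manager, Name, Salary} → {Office, EmpID} does not hold.

No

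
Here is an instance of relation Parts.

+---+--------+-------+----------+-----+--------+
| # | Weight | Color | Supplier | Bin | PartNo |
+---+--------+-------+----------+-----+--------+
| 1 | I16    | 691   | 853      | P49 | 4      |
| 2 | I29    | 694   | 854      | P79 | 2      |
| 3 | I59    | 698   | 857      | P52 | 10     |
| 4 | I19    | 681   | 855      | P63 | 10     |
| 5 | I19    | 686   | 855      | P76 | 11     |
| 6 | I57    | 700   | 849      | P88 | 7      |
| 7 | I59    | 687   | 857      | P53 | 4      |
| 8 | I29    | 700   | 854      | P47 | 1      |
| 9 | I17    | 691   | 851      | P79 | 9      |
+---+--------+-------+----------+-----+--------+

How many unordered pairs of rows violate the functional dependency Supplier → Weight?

Supplier=854: all 2 rows agree on Weight — 0 pairs.
Supplier=857: all 2 rows agree on Weight — 0 pairs.
Supplier=855: all 2 rows agree on Weight — 0 pairs.

0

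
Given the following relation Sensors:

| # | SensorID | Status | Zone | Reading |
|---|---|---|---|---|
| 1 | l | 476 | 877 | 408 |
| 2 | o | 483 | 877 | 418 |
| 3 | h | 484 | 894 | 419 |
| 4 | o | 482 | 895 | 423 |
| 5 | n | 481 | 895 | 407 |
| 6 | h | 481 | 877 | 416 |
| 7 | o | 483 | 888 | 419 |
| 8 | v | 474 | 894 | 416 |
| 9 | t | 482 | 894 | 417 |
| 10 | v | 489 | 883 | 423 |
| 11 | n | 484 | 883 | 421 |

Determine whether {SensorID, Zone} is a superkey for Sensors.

All 11 rows have distinct {SensorID, Zone} values, so {SensorID, Zone} → (all attributes) holds and {SensorID, Zone} is a superkey.

Yes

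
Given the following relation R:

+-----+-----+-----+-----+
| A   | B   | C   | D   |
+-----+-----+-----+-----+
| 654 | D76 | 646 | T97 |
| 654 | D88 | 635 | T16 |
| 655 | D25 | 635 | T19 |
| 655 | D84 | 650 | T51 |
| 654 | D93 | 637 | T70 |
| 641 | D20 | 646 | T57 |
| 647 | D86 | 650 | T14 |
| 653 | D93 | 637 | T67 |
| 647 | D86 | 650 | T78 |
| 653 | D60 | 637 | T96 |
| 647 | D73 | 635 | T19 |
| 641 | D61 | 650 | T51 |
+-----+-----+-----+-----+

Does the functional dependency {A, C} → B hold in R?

No

(A=654, C=646): 1 row → B = D76 ✓
(A=654, C=635): 1 row → B = D88 ✓
(A=655, C=635): 1 row → B = D25 ✓
(A=655, C=650): 1 row → B = D84 ✓
(A=654, C=637): 1 row → B = D93 ✓
(A=641, C=646): 1 row → B = D20 ✓
(A=647, C=650): 2 rows → B = D86, D86 ✓
(A=653, C=637): 2 rows → B takes values {D93, D60} — violation
(A=647, C=635): 1 row → B = D73 ✓
(A=641, C=650): 1 row → B = D61 ✓
Two rows agree on {A, C} but differ on B, so {A, C} → B does not hold.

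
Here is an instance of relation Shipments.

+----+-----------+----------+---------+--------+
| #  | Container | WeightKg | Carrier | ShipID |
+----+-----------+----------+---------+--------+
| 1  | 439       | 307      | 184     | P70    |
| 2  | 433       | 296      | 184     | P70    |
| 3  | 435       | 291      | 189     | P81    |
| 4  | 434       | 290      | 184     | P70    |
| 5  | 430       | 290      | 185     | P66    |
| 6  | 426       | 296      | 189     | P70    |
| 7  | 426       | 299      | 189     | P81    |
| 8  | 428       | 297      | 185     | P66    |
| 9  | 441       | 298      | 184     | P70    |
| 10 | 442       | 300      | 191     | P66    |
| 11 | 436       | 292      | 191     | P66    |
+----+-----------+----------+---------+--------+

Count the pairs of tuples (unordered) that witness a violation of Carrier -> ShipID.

2

Carrier=184: all 4 rows agree on ShipID — 0 pairs.
Carrier=189: violating pairs (3,6), (6,7) — 2 pairs.
Carrier=185: all 2 rows agree on ShipID — 0 pairs.
Carrier=191: all 2 rows agree on ShipID — 0 pairs.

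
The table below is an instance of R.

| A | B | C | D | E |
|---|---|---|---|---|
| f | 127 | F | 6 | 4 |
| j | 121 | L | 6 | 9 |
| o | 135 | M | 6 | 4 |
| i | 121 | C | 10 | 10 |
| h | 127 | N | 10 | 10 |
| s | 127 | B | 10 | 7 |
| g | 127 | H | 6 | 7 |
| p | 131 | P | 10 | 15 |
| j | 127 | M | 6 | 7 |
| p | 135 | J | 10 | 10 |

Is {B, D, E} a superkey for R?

Two distinct rows share (B=127, D=6, E=7), so {B, D, E} does not determine every attribute — not a superkey.

No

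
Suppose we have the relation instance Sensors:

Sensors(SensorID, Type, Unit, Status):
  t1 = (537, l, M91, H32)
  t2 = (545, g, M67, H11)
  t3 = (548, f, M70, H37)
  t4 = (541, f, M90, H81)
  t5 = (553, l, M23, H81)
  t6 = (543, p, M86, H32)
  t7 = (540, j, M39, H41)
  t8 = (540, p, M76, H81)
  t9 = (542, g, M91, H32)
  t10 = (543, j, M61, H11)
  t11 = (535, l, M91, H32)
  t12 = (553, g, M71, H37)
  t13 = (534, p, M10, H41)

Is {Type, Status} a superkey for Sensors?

Rows 1 and 11 have the same {Type, Status} value (Type=l, Status=H32) but are distinct tuples, so {Type, Status} does not determine every attribute — not a superkey.

No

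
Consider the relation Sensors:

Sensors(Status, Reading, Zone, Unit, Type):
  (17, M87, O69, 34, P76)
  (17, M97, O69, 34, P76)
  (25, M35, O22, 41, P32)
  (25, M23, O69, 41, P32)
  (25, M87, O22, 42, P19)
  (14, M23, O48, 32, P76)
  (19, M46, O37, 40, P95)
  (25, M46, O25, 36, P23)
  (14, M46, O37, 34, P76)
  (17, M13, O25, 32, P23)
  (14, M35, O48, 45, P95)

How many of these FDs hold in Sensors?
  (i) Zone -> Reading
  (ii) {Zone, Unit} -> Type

(i) Zone -> Reading: Zone=O69: 3 rows → Reading takes values {M87, M97, M23} — violation; Zone=O22: 2 rows → Reading takes values {M35, M87} — violation; Zone=O48: 2 rows → Reading takes values {M23, M35} — violation; Zone=O25: 2 rows → Reading takes values {M46, M13} — violation — fails.
(ii) {Zone, Unit} -> Type: every LHS value maps to a single RHS value — holds.
1 of the 2 dependencies holds.

1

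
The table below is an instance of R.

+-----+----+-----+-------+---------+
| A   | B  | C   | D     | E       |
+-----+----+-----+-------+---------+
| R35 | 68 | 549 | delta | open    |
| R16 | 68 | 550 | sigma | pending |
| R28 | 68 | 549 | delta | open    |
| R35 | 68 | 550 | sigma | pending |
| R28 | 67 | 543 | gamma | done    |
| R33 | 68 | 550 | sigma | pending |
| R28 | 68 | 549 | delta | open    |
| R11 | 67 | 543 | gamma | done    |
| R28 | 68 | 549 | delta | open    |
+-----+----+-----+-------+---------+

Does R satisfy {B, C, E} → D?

(B=68, C=549, E=open): 4 rows → D = delta, delta, delta, delta ✓
(B=68, C=550, E=pending): 3 rows → D = sigma, sigma, sigma ✓
(B=67, C=543, E=done): 2 rows → D = gamma, gamma ✓
Every {B, C, E} value is associated with a single D value, so {B, C, E} → D holds.

Yes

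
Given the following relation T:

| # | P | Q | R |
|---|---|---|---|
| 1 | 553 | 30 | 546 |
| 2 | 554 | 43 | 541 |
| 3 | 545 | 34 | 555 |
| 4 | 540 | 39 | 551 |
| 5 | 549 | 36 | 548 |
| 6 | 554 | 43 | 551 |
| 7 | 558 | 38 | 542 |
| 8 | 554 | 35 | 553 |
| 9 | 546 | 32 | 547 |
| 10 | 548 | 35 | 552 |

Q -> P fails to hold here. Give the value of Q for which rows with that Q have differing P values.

Q=30: row 1 → P = 553 ✓
Q=43: rows 2, 6 → P = 554, 554 ✓
Q=34: row 3 → P = 545 ✓
Q=39: row 4 → P = 540 ✓
Q=36: row 5 → P = 549 ✓
Q=38: row 7 → P = 558 ✓
Q=35: rows 8, 10 → P takes values {554, 548} — violation
Q=32: row 9 → P = 546 ✓
The only Q value with inconsistent P is Q=35.

35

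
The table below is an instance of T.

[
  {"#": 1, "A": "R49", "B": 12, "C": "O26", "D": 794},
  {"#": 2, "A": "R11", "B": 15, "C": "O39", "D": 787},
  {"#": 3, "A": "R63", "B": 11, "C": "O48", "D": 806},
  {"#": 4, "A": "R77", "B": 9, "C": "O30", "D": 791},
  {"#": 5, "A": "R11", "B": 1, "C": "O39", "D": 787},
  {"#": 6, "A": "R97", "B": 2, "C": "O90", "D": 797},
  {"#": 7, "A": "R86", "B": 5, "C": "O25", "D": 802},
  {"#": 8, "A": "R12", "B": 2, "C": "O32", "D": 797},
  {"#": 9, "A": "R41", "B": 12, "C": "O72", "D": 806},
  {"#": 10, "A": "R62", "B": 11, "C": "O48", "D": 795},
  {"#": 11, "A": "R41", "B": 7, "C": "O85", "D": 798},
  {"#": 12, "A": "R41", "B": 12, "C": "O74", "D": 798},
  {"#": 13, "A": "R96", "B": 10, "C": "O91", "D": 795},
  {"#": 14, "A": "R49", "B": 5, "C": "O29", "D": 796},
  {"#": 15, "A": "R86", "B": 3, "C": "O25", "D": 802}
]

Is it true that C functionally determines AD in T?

No

C=O26: row 1 → {A,D} = (R49, 794) ✓
C=O39: rows 2, 5 → {A,D} = (R11, 787), (R11, 787) ✓
C=O48: rows 3, 10 → {A,D} takes values {(R63, 806), (R62, 795)} — violation
C=O30: row 4 → {A,D} = (R77, 791) ✓
C=O90: row 6 → {A,D} = (R97, 797) ✓
C=O25: rows 7, 15 → {A,D} = (R86, 802), (R86, 802) ✓
C=O32: row 8 → {A,D} = (R12, 797) ✓
C=O72: row 9 → {A,D} = (R41, 806) ✓
C=O85: row 11 → {A,D} = (R41, 798) ✓
C=O74: row 12 → {A,D} = (R41, 798) ✓
C=O91: row 13 → {A,D} = (R96, 795) ✓
C=O29: row 14 → {A,D} = (R49, 796) ✓
Two rows agree on C but differ on AD, so C → AD does not hold.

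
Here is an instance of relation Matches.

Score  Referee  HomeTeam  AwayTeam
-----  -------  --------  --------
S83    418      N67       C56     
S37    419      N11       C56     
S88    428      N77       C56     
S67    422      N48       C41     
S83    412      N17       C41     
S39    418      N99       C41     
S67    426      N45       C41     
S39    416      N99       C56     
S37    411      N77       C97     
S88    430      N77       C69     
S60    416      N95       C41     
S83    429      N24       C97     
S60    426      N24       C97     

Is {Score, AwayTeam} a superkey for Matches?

Two distinct rows share (Score=S67, AwayTeam=C41), so {Score, AwayTeam} does not determine every attribute — not a superkey.

No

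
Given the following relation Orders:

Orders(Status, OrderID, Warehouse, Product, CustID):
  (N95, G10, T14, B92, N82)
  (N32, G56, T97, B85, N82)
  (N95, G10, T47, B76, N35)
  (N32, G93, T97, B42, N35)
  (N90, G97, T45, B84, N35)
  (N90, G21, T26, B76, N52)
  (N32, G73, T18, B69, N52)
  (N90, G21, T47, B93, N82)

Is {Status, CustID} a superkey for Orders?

All 8 rows have distinct {Status, CustID} values, so {Status, CustID} → (all attributes) holds and {Status, CustID} is a superkey.

Yes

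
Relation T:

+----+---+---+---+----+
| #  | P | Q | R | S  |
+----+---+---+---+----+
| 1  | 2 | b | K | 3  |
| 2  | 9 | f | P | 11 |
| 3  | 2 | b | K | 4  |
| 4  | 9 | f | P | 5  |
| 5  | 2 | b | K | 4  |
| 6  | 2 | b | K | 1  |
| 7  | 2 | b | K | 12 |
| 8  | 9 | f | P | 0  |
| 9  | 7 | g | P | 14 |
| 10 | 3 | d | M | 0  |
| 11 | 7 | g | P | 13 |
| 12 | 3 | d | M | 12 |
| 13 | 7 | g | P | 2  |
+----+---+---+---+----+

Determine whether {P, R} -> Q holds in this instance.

(P=2, R=K): rows 1, 3, 5, 6, 7 → Q = b, b, b, b, b ✓
(P=9, R=P): rows 2, 4, 8 → Q = f, f, f ✓
(P=7, R=P): rows 9, 11, 13 → Q = g, g, g ✓
(P=3, R=M): rows 10, 12 → Q = d, d ✓
Every {P, R} value is associated with a single Q value, so {P, R} -> Q holds.

Yes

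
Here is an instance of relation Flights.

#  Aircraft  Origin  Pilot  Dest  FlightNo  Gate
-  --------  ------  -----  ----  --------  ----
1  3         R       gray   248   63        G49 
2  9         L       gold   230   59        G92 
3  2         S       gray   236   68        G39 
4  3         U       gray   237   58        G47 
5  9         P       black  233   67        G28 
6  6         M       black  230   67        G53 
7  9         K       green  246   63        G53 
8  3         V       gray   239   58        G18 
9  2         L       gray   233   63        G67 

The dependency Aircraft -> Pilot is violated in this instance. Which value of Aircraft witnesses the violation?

Aircraft=3: rows 1, 4, 8 → Pilot = gray, gray, gray ✓
Aircraft=9: rows 2, 5, 7 → Pilot takes values {gold, black, green} — violation
Aircraft=2: rows 3, 9 → Pilot = gray, gray ✓
Aircraft=6: row 6 → Pilot = black ✓
The only Aircraft value with inconsistent Pilot is Aircraft=9.

9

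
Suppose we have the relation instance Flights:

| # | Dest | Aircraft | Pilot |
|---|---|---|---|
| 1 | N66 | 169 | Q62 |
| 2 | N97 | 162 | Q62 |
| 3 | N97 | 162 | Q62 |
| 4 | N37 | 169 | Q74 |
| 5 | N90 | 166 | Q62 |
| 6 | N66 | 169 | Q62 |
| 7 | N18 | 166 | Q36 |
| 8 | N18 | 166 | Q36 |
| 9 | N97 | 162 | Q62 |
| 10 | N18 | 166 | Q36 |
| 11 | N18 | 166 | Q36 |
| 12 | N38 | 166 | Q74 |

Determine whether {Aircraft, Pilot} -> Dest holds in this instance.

Yes

(Aircraft=169, Pilot=Q62): rows 1, 6 → Dest = N66, N66 ✓
(Aircraft=162, Pilot=Q62): rows 2, 3, 9 → Dest = N97, N97, N97 ✓
(Aircraft=169, Pilot=Q74): row 4 → Dest = N37 ✓
(Aircraft=166, Pilot=Q62): row 5 → Dest = N90 ✓
(Aircraft=166, Pilot=Q36): rows 7, 8, 10, 11 → Dest = N18, N18, N18, N18 ✓
(Aircraft=166, Pilot=Q74): row 12 → Dest = N38 ✓
Every {Aircraft, Pilot} value is associated with a single Dest value, so {Aircraft, Pilot} -> Dest holds.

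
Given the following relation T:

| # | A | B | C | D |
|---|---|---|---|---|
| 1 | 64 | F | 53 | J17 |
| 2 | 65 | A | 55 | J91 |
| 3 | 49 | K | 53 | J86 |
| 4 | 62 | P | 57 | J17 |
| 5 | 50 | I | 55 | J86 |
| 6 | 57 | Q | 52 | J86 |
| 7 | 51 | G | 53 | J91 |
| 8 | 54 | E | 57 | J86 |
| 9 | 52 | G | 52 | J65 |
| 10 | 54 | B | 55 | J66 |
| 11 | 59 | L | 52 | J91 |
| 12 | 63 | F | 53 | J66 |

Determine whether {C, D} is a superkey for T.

Yes

All 12 rows have distinct {C, D} values, so {C, D} → (all attributes) holds and {C, D} is a superkey.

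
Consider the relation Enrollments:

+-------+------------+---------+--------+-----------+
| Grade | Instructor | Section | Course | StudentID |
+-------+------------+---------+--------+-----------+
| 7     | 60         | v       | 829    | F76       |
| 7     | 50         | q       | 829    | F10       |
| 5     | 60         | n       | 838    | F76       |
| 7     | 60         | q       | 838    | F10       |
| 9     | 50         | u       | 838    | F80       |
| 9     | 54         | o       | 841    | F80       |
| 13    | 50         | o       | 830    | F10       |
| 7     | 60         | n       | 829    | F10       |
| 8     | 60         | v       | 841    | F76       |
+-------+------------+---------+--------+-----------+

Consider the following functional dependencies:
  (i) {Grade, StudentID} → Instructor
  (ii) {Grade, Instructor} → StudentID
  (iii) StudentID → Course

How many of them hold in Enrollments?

0

(i) {Grade, StudentID} → Instructor: (Grade=7, StudentID=F10): 3 rows → Instructor takes values {50, 60} — violation; (Grade=9, StudentID=F80): 2 rows → Instructor takes values {50, 54} — violation — fails.
(ii) {Grade, Instructor} → StudentID: (Grade=7, Instructor=60): 3 rows → StudentID takes values {F76, F10} — violation — fails.
(iii) StudentID → Course: StudentID=F76: 3 rows → Course takes values {829, 838, 841} — violation; StudentID=F10: 4 rows → Course takes values {829, 838, 830} — violation; StudentID=F80: 2 rows → Course takes values {838, 841} — violation — fails.
None of the 3 dependencies hold.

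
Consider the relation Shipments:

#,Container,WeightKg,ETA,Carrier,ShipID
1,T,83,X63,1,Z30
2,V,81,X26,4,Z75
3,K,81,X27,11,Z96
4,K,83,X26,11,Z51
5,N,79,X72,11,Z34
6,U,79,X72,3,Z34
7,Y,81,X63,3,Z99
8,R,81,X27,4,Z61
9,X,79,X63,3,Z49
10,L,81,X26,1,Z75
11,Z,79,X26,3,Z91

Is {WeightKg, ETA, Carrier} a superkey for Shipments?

All 11 rows have distinct {WeightKg, ETA, Carrier} values, so {WeightKg, ETA, Carrier} → (all attributes) holds and {WeightKg, ETA, Carrier} is a superkey.

Yes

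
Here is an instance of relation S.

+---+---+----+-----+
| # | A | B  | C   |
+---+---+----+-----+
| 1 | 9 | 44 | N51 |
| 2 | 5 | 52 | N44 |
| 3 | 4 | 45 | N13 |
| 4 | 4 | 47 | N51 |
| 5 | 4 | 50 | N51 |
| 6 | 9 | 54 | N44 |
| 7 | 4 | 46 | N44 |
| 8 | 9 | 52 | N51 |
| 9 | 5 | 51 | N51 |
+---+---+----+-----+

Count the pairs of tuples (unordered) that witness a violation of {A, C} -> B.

2

(A=9, C=N51): violating pairs (1,8) — 1 pair.
(A=4, C=N51): violating pairs (4,5) — 1 pair.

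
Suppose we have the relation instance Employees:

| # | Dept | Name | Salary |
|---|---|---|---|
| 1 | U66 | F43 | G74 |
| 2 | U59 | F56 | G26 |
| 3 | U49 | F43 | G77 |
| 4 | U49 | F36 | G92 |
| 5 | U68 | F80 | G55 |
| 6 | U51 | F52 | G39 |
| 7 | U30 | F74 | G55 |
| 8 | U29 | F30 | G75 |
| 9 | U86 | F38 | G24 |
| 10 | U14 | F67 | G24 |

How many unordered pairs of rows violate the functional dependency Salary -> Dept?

Salary=G55: violating pairs (5,7) — 1 pair.
Salary=G24: violating pairs (9,10) — 1 pair.

2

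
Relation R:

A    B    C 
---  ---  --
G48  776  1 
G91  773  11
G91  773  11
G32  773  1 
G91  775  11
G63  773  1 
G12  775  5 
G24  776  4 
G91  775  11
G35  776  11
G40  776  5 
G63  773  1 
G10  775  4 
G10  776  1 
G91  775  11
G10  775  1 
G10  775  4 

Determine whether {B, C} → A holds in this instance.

No

(B=776, C=1): 2 rows → A takes values {G48, G10} — violation
(B=773, C=11): 2 rows → A = G91, G91 ✓
(B=773, C=1): 3 rows → A takes values {G32, G63} — violation
(B=775, C=11): 3 rows → A = G91, G91, G91 ✓
(B=775, C=5): 1 row → A = G12 ✓
(B=776, C=4): 1 row → A = G24 ✓
(B=776, C=11): 1 row → A = G35 ✓
(B=776, C=5): 1 row → A = G40 ✓
(B=775, C=4): 2 rows → A = G10, G10 ✓
(B=775, C=1): 1 row → A = G10 ✓
Two rows agree on {B, C} but differ on A, so {B, C} → A does not hold.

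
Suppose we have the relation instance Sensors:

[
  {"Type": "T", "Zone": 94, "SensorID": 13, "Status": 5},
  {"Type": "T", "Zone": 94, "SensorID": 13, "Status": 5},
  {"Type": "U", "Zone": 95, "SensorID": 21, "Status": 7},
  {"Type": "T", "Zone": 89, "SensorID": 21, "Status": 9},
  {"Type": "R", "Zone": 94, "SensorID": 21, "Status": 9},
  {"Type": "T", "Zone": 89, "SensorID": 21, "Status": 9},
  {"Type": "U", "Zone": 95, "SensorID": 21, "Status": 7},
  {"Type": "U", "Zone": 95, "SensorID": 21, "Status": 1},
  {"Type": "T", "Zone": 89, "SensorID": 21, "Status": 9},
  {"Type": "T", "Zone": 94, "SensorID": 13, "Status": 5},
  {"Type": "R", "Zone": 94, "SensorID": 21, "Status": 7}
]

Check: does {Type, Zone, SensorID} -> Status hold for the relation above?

(Type=T, Zone=94, SensorID=13): 3 rows → Status = 5, 5, 5 ✓
(Type=U, Zone=95, SensorID=21): 3 rows → Status takes values {7, 1} — violation
(Type=T, Zone=89, SensorID=21): 3 rows → Status = 9, 9, 9 ✓
(Type=R, Zone=94, SensorID=21): 2 rows → Status takes values {9, 7} — violation
Two rows agree on {Type, Zone, SensorID} but differ on Status, so {Type, Zone, SensorID} -> Status does not hold.

No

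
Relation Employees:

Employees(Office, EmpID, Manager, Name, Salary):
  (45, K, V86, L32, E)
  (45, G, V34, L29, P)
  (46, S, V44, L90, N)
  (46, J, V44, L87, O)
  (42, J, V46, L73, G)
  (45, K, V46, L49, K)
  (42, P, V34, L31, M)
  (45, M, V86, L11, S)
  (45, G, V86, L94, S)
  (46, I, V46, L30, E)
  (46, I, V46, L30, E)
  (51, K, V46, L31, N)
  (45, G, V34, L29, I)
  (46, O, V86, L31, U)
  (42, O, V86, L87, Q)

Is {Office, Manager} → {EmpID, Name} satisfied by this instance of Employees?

No

(Office=45, Manager=V86): 3 rows → {EmpID,Name} takes values {(K, L32), (M, L11), (G, L94)} — violation
(Office=45, Manager=V34): 2 rows → {EmpID,Name} = (G, L29), (G, L29) ✓
(Office=46, Manager=V44): 2 rows → {EmpID,Name} takes values {(S, L90), (J, L87)} — violation
(Office=42, Manager=V46): 1 row → {EmpID,Name} = (J, L73) ✓
(Office=45, Manager=V46): 1 row → {EmpID,Name} = (K, L49) ✓
(Office=42, Manager=V34): 1 row → {EmpID,Name} = (P, L31) ✓
(Office=46, Manager=V46): 2 rows → {EmpID,Name} = (I, L30), (I, L30) ✓
(Office=51, Manager=V46): 1 row → {EmpID,Name} = (K, L31) ✓
(Office=46, Manager=V86): 1 row → {EmpID,Name} = (O, L31) ✓
(Office=42, Manager=V86): 1 row → {EmpID,Name} = (O, L87) ✓
Two rows agree on {Office, Manager} but differ on {EmpID, Name}, so {Office, Manager} → {EmpID, Name} does not hold.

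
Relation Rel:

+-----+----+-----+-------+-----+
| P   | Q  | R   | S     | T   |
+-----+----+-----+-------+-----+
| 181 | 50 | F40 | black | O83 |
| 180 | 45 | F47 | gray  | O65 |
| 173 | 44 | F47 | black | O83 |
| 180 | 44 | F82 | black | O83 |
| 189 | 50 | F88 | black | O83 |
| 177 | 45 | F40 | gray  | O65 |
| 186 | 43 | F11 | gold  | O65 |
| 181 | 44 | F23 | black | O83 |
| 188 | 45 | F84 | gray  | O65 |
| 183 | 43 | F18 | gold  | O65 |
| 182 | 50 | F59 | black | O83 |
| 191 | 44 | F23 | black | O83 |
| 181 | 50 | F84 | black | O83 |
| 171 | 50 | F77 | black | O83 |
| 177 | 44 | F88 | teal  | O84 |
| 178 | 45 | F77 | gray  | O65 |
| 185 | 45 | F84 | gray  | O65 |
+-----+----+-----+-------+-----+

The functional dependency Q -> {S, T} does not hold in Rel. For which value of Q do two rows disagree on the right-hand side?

44

Q=50: 5 rows → {S,T} = (black, O83), (black, O83), (black, O83), (black, O83), (black, O83) ✓
Q=45: 5 rows → {S,T} = (gray, O65), (gray, O65), (gray, O65), (gray, O65), (gray, O65) ✓
Q=44: 5 rows → {S,T} takes values {(black, O83), (teal, O84)} — violation
Q=43: 2 rows → {S,T} = (gold, O65), (gold, O65) ✓
The only Q value with inconsistent RHS is Q=44.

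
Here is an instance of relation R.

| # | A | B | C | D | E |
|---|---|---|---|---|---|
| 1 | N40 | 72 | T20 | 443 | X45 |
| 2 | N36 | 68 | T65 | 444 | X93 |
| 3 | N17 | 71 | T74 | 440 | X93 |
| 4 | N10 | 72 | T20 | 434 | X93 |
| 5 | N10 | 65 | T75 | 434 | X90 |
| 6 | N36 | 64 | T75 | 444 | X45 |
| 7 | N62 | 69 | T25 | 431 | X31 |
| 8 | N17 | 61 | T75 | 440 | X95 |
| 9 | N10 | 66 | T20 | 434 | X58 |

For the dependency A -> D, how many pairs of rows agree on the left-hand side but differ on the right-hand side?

A=N36: all 2 rows agree on D — 0 pairs.
A=N17: all 2 rows agree on D — 0 pairs.
A=N10: all 3 rows agree on D — 0 pairs.

0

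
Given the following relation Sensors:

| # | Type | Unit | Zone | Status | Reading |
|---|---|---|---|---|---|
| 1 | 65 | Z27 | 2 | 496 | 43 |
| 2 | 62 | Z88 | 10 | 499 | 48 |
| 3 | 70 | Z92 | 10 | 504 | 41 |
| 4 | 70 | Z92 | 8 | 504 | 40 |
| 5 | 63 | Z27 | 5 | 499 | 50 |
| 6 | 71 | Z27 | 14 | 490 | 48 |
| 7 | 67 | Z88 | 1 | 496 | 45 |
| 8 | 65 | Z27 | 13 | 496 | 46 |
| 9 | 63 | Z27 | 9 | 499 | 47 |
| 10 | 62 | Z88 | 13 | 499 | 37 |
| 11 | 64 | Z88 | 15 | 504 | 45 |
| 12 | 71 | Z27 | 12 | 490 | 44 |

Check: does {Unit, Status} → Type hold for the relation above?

Yes

(Unit=Z27, Status=496): rows 1, 8 → Type = 65, 65 ✓
(Unit=Z88, Status=499): rows 2, 10 → Type = 62, 62 ✓
(Unit=Z92, Status=504): rows 3, 4 → Type = 70, 70 ✓
(Unit=Z27, Status=499): rows 5, 9 → Type = 63, 63 ✓
(Unit=Z27, Status=490): rows 6, 12 → Type = 71, 71 ✓
(Unit=Z88, Status=496): row 7 → Type = 67 ✓
(Unit=Z88, Status=504): row 11 → Type = 64 ✓
Every {Unit, Status} value is associated with a single Type value, so {Unit, Status} → Type holds.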